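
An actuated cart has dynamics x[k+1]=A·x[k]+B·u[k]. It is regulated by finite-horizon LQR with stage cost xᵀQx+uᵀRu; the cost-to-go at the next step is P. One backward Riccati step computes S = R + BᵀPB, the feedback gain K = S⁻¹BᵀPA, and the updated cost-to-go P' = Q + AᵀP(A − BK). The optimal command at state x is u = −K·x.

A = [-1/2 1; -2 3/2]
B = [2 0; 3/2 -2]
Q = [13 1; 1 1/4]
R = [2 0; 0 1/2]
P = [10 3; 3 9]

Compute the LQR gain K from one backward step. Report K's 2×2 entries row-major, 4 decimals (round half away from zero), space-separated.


-0.2483 0.4793 0.8032 -0.3920

BᵀP = [24.5000 19.5000; -6.0000 -18.0000]
S = R + BᵀPB = [2 0; 0 1/2] + [78.2500 -39.0000; -39.0000 36.0000] = [80.2500 -39.0000; -39.0000 36.5000]
BᵀPA = [-51.2500 53.7500; 39.0000 -33.0000]
K = S⁻¹·BᵀPA = [-0.2483 0.4793; 0.8032 -0.3920]
A−BK = [-0.0034 0.0415; -0.0212 -0.0029]
AᵀP(A−BK) = [0.4504 -0.3989; -0.3989 0.5528]
P' = Q + AᵀP(A−BK) = [13.4504 0.6011; 0.6011 0.8028]
tr(P') = 14.2532


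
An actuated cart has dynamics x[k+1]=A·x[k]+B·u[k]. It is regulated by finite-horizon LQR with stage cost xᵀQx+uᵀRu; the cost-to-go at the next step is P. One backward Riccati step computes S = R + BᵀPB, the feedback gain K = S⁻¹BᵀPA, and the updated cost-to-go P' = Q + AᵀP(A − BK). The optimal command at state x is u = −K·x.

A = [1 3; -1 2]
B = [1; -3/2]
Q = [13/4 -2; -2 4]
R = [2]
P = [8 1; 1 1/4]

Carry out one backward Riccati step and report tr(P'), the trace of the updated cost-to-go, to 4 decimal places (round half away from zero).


BᵀP = [6.5000 0.6250]
S = R + BᵀPB = [2] + [5.5625] = [7.5625]
BᵀPA = [5.8750 20.7500]
K = S⁻¹·BᵀPA = [0.7769 2.7438]
A−BK = [0.2231 0.2562; 0.1653 6.1157]
AᵀP(A−BK) = [1.6860 6.3802; 6.3802 28.0661]
P' = Q + AᵀP(A−BK) = [4.9360 4.3802; 4.3802 32.0661]
tr(P') = 37.0021

37.0021


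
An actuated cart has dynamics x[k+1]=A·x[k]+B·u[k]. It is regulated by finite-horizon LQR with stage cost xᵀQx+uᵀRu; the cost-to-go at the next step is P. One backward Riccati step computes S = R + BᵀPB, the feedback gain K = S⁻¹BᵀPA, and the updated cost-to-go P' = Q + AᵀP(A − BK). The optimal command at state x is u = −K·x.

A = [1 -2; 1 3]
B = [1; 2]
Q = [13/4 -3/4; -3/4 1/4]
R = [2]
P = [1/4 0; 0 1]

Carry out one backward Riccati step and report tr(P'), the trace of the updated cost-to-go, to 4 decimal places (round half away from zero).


BᵀP = [0.2500 2.0000]
S = R + BᵀPB = [2] + [4.2500] = [6.2500]
BᵀPA = [2.2500 5.5000]
K = S⁻¹·BᵀPA = [0.3600 0.8800]
A−BK = [0.6400 -2.8800; 0.2800 1.2400]
AᵀP(A−BK) = [0.4400 0.5200; 0.5200 5.1600]
P' = Q + AᵀP(A−BK) = [3.6900 -0.2300; -0.2300 5.4100]
tr(P') = 9.1000

9.1000


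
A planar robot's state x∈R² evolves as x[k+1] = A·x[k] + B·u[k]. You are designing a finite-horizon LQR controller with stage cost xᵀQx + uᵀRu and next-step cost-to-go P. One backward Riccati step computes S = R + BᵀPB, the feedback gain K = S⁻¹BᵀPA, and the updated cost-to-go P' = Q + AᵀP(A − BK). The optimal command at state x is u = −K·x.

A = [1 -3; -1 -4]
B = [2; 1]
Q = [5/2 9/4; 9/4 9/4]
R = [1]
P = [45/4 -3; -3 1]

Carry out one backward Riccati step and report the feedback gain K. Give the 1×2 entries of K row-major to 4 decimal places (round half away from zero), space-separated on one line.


0.7000 -1.1000

BᵀP = [19.5000 -5.0000]
S = R + BᵀPB = [1] + [34.0000] = [35.0000]
BᵀPA = [24.5000 -38.5000]
K = S⁻¹·BᵀPA = [0.7000 -1.1000]
A−BK = [-0.4000 -0.8000; -1.7000 -2.9000]
AᵀP(A−BK) = [1.1000 0.2000; 0.2000 2.9000]
P' = Q + AᵀP(A−BK) = [3.6000 2.4500; 2.4500 5.1500]
tr(P') = 8.7500


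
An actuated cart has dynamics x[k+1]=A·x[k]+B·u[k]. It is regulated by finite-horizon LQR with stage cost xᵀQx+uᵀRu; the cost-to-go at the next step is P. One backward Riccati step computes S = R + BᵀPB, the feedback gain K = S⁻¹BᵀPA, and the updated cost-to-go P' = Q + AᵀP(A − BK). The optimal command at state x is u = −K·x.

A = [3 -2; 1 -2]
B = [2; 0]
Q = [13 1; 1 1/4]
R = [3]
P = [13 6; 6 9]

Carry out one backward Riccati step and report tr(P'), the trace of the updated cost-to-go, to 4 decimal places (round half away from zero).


BᵀP = [26.0000 12.0000]
S = R + BᵀPB = [3] + [52.0000] = [55.0000]
BᵀPA = [90.0000 -76.0000]
K = S⁻¹·BᵀPA = [1.6364 -1.3818]
A−BK = [-0.2727 0.7636; 1.0000 -2.0000]
AᵀP(A−BK) = [14.7273 -19.6364; -19.6364 30.9818]
P' = Q + AᵀP(A−BK) = [27.7273 -18.6364; -18.6364 31.2318]
tr(P') = 58.9591

58.9591


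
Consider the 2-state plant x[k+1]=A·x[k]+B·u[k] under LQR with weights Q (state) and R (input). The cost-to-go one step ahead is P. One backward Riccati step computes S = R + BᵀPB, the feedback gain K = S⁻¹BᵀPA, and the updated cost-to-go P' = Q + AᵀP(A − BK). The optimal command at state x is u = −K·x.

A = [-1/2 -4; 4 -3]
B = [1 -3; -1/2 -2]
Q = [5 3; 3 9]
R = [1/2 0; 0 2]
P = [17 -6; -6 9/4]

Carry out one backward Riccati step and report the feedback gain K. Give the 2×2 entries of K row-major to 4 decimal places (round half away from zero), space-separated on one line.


BᵀP = [20.0000 -7.1250; -39.0000 13.5000]
S = R + BᵀPB = [1/2 0; 0 2] + [23.5625 -45.7500; -45.7500 90.0000] = [24.0625 -45.7500; -45.7500 92.0000]
BᵀPA = [-38.5000 -58.6250; 73.5000 115.5000]
K = S⁻¹·BᵀPA = [-1.4863 -0.9063; 0.0598 0.8048]
A−BK = [1.1657 -0.6794; 3.3765 -1.8436]
AᵀP(A−BK) = [2.6321 -0.0414; -0.0414 2.1699]
P' = Q + AᵀP(A−BK) = [7.6321 2.9586; 2.9586 11.1699]
tr(P') = 18.8019

-1.4863 -0.9063 0.0598 0.8048


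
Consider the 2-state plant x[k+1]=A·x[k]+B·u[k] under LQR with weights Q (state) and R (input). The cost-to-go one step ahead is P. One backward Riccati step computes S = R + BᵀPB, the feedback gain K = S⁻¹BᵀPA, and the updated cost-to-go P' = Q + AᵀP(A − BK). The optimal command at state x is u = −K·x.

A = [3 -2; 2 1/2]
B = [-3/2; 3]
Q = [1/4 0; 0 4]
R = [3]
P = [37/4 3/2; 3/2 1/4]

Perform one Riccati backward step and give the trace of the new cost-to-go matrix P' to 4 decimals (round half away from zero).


37.6558

BᵀP = [-9.3750 -1.5000]
S = R + BᵀPB = [3] + [9.5625] = [12.5625]
BᵀPA = [-31.1250 18.0000]
K = S⁻¹·BᵀPA = [-2.4776 1.4328]
A−BK = [-0.7164 0.1493; 9.4328 -3.7985]
AᵀP(A−BK) = [25.1343 -14.4030; -14.4030 8.2715]
P' = Q + AᵀP(A−BK) = [25.3843 -14.4030; -14.4030 12.2715]
tr(P') = 37.6558


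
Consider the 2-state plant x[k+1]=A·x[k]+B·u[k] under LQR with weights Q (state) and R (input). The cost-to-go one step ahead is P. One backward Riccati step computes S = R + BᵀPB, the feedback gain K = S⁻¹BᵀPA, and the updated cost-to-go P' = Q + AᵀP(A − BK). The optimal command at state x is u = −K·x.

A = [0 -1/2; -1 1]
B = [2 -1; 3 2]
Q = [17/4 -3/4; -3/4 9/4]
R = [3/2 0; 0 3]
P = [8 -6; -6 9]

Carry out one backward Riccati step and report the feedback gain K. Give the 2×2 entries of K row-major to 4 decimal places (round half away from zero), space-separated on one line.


BᵀP = [-2.0000 15.0000; -20.0000 24.0000]
S = R + BᵀPB = [3/2 0; 0 3] + [41.0000 32.0000; 32.0000 68.0000] = [42.5000 32.0000; 32.0000 71.0000]
BᵀPA = [-15.0000 16.0000; -24.0000 34.0000]
K = S⁻¹·BᵀPA = [-0.1490 0.0241; -0.2709 0.4680]
A−BK = [0.0271 -0.0801; -0.0113 -0.0083]
AᵀP(A−BK) = [0.2641 -0.4063; -0.4063 0.7020]
P' = Q + AᵀP(A−BK) = [4.5141 -1.1563; -1.1563 2.9520]
tr(P') = 7.4661

-0.1490 0.0241 -0.2709 0.4680


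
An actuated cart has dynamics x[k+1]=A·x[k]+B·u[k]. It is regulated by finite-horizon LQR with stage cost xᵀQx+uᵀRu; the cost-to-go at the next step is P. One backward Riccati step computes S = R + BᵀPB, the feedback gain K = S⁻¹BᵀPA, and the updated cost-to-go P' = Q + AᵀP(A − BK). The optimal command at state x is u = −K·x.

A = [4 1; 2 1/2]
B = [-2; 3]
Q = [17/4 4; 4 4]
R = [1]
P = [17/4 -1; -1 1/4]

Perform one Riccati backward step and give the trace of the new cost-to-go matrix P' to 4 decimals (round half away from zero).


10.5233

BᵀP = [-11.5000 2.7500]
S = R + BᵀPB = [1] + [31.2500] = [32.2500]
BᵀPA = [-40.5000 -10.1250]
K = S⁻¹·BᵀPA = [-1.2558 -0.3140]
A−BK = [1.4884 0.3721; 5.7674 1.4419]
AᵀP(A−BK) = [2.1395 0.5349; 0.5349 0.1337]
P' = Q + AᵀP(A−BK) = [6.3895 4.5349; 4.5349 4.1337]
tr(P') = 10.5233


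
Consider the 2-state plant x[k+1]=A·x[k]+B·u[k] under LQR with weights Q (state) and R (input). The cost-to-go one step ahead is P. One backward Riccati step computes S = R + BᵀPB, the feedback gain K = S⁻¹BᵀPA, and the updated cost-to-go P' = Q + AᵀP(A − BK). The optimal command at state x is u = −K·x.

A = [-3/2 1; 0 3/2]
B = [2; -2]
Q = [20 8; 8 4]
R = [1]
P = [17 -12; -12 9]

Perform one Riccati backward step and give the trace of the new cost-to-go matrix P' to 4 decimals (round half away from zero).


25.7189

BᵀP = [58.0000 -42.0000]
S = R + BᵀPB = [1] + [200.0000] = [201.0000]
BᵀPA = [-87.0000 -5.0000]
K = S⁻¹·BᵀPA = [-0.4328 -0.0249]
A−BK = [-0.6343 1.0498; -0.8657 1.4502]
AᵀP(A−BK) = [0.5933 -0.6642; -0.6642 1.1256]
P' = Q + AᵀP(A−BK) = [20.5933 7.3358; 7.3358 5.1256]
tr(P') = 25.7189


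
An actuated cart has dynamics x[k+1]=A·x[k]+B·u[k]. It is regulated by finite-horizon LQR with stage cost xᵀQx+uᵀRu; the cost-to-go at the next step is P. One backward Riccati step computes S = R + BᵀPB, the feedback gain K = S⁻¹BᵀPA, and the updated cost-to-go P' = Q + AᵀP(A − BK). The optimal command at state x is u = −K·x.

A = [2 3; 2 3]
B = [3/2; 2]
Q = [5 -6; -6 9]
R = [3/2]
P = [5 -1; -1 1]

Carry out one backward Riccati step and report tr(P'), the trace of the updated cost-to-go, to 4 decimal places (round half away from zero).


BᵀP = [5.5000 0.5000]
S = R + BᵀPB = [3/2] + [9.2500] = [10.7500]
BᵀPA = [12.0000 18.0000]
K = S⁻¹·BᵀPA = [1.1163 1.6744]
A−BK = [0.3256 0.4884; -0.2326 -0.3488]
AᵀP(A−BK) = [2.6047 3.9070; 3.9070 5.8605]
P' = Q + AᵀP(A−BK) = [7.6047 -2.0930; -2.0930 14.8605]
tr(P') = 22.4651

22.4651


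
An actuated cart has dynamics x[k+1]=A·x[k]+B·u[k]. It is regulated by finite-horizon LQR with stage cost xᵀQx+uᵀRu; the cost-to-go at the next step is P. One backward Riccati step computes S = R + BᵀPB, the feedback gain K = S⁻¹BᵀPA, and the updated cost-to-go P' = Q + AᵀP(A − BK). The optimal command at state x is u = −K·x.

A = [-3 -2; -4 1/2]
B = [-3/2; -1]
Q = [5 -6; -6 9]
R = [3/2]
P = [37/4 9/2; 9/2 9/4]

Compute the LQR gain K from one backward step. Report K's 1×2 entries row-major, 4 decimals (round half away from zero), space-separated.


BᵀP = [-18.3750 -9.0000]
S = R + BᵀPB = [3/2] + [36.5625] = [38.0625]
BᵀPA = [91.1250 32.2500]
K = S⁻¹·BᵀPA = [2.3941 0.8473]
A−BK = [0.5911 -0.7291; -1.6059 1.3473]
AᵀP(A−BK) = [9.0887 3.0406; 3.0406 1.2374]
P' = Q + AᵀP(A−BK) = [14.0887 -2.9594; -2.9594 10.2374]
tr(P') = 24.3260

2.3941 0.8473


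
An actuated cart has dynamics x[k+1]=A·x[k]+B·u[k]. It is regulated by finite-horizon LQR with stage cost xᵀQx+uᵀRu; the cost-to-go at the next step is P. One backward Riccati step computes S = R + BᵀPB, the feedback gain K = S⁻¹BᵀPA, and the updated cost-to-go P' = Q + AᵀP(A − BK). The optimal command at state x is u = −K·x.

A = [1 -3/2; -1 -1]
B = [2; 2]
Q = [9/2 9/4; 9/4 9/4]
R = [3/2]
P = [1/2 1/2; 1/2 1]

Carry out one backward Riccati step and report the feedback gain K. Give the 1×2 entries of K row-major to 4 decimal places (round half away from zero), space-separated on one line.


-0.0870 -0.5217

BᵀP = [2.0000 3.0000]
S = R + BᵀPB = [3/2] + [10.0000] = [11.5000]
BᵀPA = [-1.0000 -6.0000]
K = S⁻¹·BᵀPA = [-0.0870 -0.5217]
A−BK = [1.1739 -0.4565; -0.8261 0.0435]
AᵀP(A−BK) = [0.4130 -0.0217; -0.0217 0.4946]
P' = Q + AᵀP(A−BK) = [4.9130 2.2283; 2.2283 2.7446]
tr(P') = 7.6576


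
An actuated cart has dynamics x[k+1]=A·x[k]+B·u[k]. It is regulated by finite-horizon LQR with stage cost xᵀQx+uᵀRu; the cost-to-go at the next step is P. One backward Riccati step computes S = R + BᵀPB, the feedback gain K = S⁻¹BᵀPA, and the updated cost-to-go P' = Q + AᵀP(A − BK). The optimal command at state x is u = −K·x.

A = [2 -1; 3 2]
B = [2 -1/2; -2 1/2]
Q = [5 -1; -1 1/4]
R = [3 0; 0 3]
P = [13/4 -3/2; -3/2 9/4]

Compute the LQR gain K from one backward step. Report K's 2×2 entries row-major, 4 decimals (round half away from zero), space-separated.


-0.0895 -0.6262 0.0224 0.1565

BᵀP = [9.5000 -7.5000; -2.3750 1.8750]
S = R + BᵀPB = [3 0; 0 3] + [34.0000 -8.5000; -8.5000 2.1250] = [37.0000 -8.5000; -8.5000 5.1250]
BᵀPA = [-3.5000 -24.5000; 0.8750 6.1250]
K = S⁻¹·BᵀPA = [-0.0895 -0.6262; 0.0224 0.1565]
A−BK = [2.1901 0.3307; 2.8099 0.6693]
AᵀP(A−BK) = [14.9173 3.1713; 3.1713 1.9493]
P' = Q + AᵀP(A−BK) = [19.9173 2.1713; 2.1713 2.1993]
tr(P') = 22.1166


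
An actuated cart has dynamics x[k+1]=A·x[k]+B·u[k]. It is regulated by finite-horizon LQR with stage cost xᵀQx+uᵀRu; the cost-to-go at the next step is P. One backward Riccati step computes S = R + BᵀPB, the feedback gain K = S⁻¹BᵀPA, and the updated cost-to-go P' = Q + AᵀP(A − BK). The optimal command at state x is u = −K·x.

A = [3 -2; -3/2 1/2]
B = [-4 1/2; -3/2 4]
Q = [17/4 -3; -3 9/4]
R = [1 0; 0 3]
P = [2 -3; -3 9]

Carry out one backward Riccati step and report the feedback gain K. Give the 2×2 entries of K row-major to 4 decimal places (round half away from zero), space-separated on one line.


BᵀP = [-3.5000 -1.5000; -11.0000 34.5000]
S = R + BᵀPB = [1 0; 0 3] + [16.2500 -7.7500; -7.7500 132.5000] = [17.2500 -7.7500; -7.7500 135.5000]
BᵀPA = [-8.2500 6.2500; -84.7500 39.2500]
K = S⁻¹·BᵀPA = [-0.7793 0.5054; -0.6700 0.3186]
A−BK = [0.2179 -0.1375; 0.0112 -0.0161]
AᵀP(A−BK) = [2.0355 -1.0806; -1.0806 0.5868]
P' = Q + AᵀP(A−BK) = [6.2855 -4.0806; -4.0806 2.8368]
tr(P') = 9.1223

-0.7793 0.5054 -0.6700 0.3186


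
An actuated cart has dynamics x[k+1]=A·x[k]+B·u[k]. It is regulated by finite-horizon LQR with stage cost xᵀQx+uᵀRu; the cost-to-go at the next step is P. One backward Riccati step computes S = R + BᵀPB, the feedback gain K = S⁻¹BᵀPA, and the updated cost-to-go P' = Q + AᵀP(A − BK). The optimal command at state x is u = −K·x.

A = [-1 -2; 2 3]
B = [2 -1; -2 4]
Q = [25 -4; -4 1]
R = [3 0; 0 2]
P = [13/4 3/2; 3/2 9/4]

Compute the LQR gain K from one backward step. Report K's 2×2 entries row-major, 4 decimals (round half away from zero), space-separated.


BᵀP = [3.5000 -1.5000; 2.7500 7.5000]
S = R + BᵀPB = [3 0; 0 2] + [10.0000 -9.5000; -9.5000 27.2500] = [13.0000 -9.5000; -9.5000 29.2500]
BᵀPA = [-6.5000 -11.5000; 12.2500 17.0000]
K = S⁻¹·BᵀPA = [-0.2543 -0.6030; 0.3362 0.3853]
A−BK = [-0.1552 -0.4086; 0.1466 0.2526]
AᵀP(A−BK) = [0.4784 0.8599; 0.8599 1.7644]
P' = Q + AᵀP(A−BK) = [25.4784 -3.1401; -3.1401 2.7644]
tr(P') = 28.2429

-0.2543 -0.6030 0.3362 0.3853


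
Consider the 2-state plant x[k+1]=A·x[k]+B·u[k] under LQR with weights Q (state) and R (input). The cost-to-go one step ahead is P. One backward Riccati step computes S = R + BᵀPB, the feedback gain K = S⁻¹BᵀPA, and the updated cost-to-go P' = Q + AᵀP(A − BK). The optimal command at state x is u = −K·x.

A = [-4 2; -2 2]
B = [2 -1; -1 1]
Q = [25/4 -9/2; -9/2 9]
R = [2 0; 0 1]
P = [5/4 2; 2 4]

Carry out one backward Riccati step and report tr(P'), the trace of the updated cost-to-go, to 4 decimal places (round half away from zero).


BᵀP = [0.5000 0.0000; 0.7500 2.0000]
S = R + BᵀPB = [2 0; 0 1] + [1.0000 -0.5000; -0.5000 1.2500] = [3.0000 -0.5000; -0.5000 2.2500]
BᵀPA = [-2.0000 1.0000; -7.0000 5.5000]
K = S⁻¹·BᵀPA = [-1.2308 0.7692; -3.3846 2.6154]
A−BK = [-4.9231 3.0769; 0.1538 0.1538]
AᵀP(A−BK) = [41.8462 -30.1538; -30.1538 21.8462]
P' = Q + AᵀP(A−BK) = [48.0962 -34.6538; -34.6538 30.8462]
tr(P') = 78.9423

78.9423


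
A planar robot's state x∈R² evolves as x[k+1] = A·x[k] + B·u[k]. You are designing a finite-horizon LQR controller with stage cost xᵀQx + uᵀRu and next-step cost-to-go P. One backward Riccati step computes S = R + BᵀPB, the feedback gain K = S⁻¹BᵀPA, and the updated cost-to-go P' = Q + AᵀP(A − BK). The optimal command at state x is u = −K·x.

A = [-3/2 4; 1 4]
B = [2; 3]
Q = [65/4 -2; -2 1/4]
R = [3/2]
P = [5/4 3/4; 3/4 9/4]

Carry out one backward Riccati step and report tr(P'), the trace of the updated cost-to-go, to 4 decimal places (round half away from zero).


23.6407

BᵀP = [4.7500 8.2500]
S = R + BᵀPB = [3/2] + [34.2500] = [35.7500]
BᵀPA = [1.1250 52.0000]
K = S⁻¹·BᵀPA = [0.0315 1.4545]
A−BK = [-1.5629 1.0909; 0.9056 -0.3636]
AᵀP(A−BK) = [2.7771 -1.6364; -1.6364 4.3636]
P' = Q + AᵀP(A−BK) = [19.0271 -3.6364; -3.6364 4.6136]
tr(P') = 23.6407


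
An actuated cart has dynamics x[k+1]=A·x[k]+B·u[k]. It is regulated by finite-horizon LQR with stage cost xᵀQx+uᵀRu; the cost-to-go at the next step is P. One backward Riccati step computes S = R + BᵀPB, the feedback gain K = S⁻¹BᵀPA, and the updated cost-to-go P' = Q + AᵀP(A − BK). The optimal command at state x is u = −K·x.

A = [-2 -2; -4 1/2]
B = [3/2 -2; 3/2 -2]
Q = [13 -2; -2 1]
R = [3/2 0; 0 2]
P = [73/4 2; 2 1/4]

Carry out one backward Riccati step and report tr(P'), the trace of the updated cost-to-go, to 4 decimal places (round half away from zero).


BᵀP = [30.3750 3.3750; -40.5000 -4.5000]
S = R + BᵀPB = [3/2 0; 0 2] + [50.6250 -67.5000; -67.5000 90.0000] = [52.1250 -67.5000; -67.5000 92.0000]
BᵀPA = [-74.2500 -59.0625; 99.0000 78.7500]
K = S⁻¹·BᵀPA = [-0.6207 -0.4937; 0.6207 0.4937]
A−BK = [0.1724 -0.2719; -1.8276 2.2281]
AᵀP(A−BK) = [1.4655 0.9612; 0.9612 1.0203]
P' = Q + AᵀP(A−BK) = [14.4655 -1.0388; -1.0388 2.0203]
tr(P') = 16.4858

16.4858


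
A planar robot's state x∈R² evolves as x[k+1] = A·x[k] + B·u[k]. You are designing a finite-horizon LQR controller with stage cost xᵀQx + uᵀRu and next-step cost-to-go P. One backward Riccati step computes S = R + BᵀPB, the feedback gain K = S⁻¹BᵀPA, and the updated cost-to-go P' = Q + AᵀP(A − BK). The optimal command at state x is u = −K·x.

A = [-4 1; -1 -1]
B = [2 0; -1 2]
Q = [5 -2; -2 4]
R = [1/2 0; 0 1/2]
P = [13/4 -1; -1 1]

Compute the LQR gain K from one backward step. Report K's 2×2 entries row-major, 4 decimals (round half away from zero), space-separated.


BᵀP = [7.5000 -3.0000; -2.0000 2.0000]
S = R + BᵀPB = [1/2 0; 0 1/2] + [18.0000 -6.0000; -6.0000 4.0000] = [18.5000 -6.0000; -6.0000 4.5000]
BᵀPA = [-27.0000 10.5000; 6.0000 -4.0000]
K = S⁻¹·BᵀPA = [-1.8095 0.4921; -1.0794 -0.2328]
A−BK = [-0.3810 0.0159; -0.6508 -0.0423]
AᵀP(A−BK) = [2.6190 -0.3175; -0.3175 0.1521]
P' = Q + AᵀP(A−BK) = [7.6190 -2.3175; -2.3175 4.1521]
tr(P') = 11.7712

-1.8095 0.4921 -1.0794 -0.2328


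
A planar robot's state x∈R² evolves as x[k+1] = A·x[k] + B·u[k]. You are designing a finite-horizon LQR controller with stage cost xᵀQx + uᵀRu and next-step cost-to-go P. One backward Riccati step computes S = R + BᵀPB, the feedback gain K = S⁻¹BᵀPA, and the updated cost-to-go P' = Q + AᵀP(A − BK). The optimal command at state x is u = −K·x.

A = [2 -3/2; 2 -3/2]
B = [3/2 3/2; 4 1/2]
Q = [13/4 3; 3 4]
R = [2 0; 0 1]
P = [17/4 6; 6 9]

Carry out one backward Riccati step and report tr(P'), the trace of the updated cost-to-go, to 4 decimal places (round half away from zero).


BᵀP = [30.3750 45.0000; 9.3750 13.5000]
S = R + BᵀPB = [2 0; 0 1] + [225.5625 68.0625; 68.0625 20.8125] = [227.5625 68.0625; 68.0625 21.8125]
BᵀPA = [150.7500 -113.0625; 45.7500 -34.3125]
K = S⁻¹·BᵀPA = [0.5265 -0.3949; 0.4546 -0.3409]
A−BK = [0.5284 -0.3963; -0.3333 0.2499]
AᵀP(A−BK) = [0.8341 -0.6256; -0.6256 0.4692]
P' = Q + AᵀP(A−BK) = [4.0841 2.3744; 2.3744 4.4692]
tr(P') = 8.5533

8.5533


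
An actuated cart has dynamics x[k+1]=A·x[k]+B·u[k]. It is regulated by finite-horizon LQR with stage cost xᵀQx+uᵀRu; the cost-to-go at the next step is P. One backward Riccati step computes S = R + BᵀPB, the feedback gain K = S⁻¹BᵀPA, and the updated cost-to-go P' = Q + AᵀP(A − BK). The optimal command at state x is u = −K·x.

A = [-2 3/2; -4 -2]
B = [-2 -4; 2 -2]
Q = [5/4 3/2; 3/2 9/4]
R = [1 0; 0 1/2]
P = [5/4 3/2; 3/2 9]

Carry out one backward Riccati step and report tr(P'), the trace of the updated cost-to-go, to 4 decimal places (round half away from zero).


5.7566

BᵀP = [0.5000 15.0000; -8.0000 -24.0000]
S = R + BᵀPB = [1 0; 0 1/2] + [29.0000 -32.0000; -32.0000 80.0000] = [30.0000 -32.0000; -32.0000 80.5000]
BᵀPA = [-61.0000 -29.2500; 112.0000 36.0000]
K = S⁻¹·BᵀPA = [-0.9536 -0.8646; 1.0122 0.1035]
A−BK = [0.1416 0.1849; -0.0683 -0.0638]
AᵀP(A−BK) = [1.4597 0.9163; 0.9163 0.7968]
P' = Q + AᵀP(A−BK) = [2.7097 2.4163; 2.4163 3.0468]
tr(P') = 5.7566


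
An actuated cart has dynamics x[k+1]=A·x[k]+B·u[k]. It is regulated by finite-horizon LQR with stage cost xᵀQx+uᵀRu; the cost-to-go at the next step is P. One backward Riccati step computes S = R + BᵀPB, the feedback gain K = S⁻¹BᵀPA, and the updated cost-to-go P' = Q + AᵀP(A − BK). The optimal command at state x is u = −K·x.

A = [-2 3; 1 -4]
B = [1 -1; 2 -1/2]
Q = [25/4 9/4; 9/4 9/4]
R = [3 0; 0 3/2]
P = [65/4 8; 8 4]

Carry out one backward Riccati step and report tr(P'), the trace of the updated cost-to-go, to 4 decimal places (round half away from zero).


BᵀP = [32.2500 16.0000; -20.2500 -10.0000]
S = R + BᵀPB = [3 0; 0 3/2] + [64.2500 -40.2500; -40.2500 25.2500] = [67.2500 -40.2500; -40.2500 26.7500]
BᵀPA = [-48.5000 32.7500; 30.5000 -20.7500]
K = S⁻¹·BᵀPA = [-0.3899 0.2285; 0.5535 -0.4319]
A−BK = [-1.0566 2.3396; 2.0566 -4.6730]
AᵀP(A−BK) = [1.2075 -1.2453; -1.2453 1.8050]
P' = Q + AᵀP(A−BK) = [7.4575 1.0047; 1.0047 4.0550]
tr(P') = 11.5126

11.5126


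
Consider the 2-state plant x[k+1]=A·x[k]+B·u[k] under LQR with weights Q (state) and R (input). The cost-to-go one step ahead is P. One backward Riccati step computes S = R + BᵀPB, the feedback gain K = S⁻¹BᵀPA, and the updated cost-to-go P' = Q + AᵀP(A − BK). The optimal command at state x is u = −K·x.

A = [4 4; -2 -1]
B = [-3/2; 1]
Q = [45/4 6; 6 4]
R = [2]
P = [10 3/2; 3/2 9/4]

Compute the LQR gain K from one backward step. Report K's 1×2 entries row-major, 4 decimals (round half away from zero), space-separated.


-2.4270 -2.4270

BᵀP = [-13.5000 0.0000]
S = R + BᵀPB = [2] + [20.2500] = [22.2500]
BᵀPA = [-54.0000 -54.0000]
K = S⁻¹·BᵀPA = [-2.4270 -2.4270]
A−BK = [0.3596 0.3596; 0.4270 1.4270]
AᵀP(A−BK) = [13.9438 15.4438; 15.4438 19.1938]
P' = Q + AᵀP(A−BK) = [25.1938 21.4438; 21.4438 23.1938]
tr(P') = 48.3876


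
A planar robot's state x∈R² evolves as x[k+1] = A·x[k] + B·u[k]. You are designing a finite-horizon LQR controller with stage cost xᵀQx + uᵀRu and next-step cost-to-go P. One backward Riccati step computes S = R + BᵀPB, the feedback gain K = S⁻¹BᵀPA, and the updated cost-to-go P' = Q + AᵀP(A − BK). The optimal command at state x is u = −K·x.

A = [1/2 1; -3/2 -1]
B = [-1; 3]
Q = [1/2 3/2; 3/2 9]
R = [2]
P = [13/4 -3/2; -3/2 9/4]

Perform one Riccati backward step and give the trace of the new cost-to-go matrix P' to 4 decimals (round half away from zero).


11.0507

BᵀP = [-7.7500 8.2500]
S = R + BᵀPB = [2] + [32.5000] = [34.5000]
BᵀPA = [-16.2500 -16.0000]
K = S⁻¹·BᵀPA = [-0.4710 -0.4638]
A−BK = [0.0290 0.5362; -0.0870 0.3913]
AᵀP(A−BK) = [0.4710 0.4638; 0.4638 1.0797]
P' = Q + AᵀP(A−BK) = [0.9710 1.9638; 1.9638 10.0797]
tr(P') = 11.0507


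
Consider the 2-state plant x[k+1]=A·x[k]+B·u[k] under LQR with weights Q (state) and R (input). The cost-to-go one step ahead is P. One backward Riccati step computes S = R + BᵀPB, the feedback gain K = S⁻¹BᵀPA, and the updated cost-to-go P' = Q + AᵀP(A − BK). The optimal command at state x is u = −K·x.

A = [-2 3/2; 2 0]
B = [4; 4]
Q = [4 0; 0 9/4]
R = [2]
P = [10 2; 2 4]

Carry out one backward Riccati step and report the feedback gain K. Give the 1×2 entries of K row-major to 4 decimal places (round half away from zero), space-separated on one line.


-0.1655 0.2483

BᵀP = [48.0000 24.0000]
S = R + BᵀPB = [2] + [288.0000] = [290.0000]
BᵀPA = [-48.0000 72.0000]
K = S⁻¹·BᵀPA = [-0.1655 0.2483]
A−BK = [-1.3379 0.5069; 2.6621 -0.9931]
AᵀP(A−BK) = [32.0552 -12.0828; -12.0828 4.6241]
P' = Q + AᵀP(A−BK) = [36.0552 -12.0828; -12.0828 6.8741]
tr(P') = 42.9293


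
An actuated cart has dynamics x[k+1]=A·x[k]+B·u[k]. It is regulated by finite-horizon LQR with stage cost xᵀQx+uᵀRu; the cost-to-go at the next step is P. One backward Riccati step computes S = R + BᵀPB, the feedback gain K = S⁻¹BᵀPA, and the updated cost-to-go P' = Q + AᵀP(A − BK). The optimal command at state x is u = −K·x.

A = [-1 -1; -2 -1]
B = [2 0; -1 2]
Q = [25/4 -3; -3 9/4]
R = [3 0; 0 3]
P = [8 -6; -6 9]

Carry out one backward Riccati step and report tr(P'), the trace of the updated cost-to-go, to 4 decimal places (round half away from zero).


13.8615

BᵀP = [22.0000 -21.0000; -12.0000 18.0000]
S = R + BᵀPB = [3 0; 0 3] + [65.0000 -42.0000; -42.0000 36.0000] = [68.0000 -42.0000; -42.0000 39.0000]
BᵀPA = [20.0000 -1.0000; -24.0000 -6.0000]
K = S⁻¹·BᵀPA = [-0.2568 -0.3277; -0.8919 -0.5068]
A−BK = [-0.4865 -0.3446; -0.4730 -0.3142]
AᵀP(A−BK) = [3.7297 2.3919; 2.3919 1.6318]
P' = Q + AᵀP(A−BK) = [9.9797 -0.6081; -0.6081 3.8818]
tr(P') = 13.8615


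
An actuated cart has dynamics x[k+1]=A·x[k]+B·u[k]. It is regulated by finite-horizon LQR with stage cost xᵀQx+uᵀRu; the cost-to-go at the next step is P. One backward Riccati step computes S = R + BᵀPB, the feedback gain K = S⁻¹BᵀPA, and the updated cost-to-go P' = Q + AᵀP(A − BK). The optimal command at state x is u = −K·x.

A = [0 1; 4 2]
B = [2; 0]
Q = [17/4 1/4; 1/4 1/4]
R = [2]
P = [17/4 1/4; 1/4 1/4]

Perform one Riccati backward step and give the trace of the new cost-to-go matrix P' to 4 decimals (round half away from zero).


BᵀP = [8.5000 0.5000]
S = R + BᵀPB = [2] + [17.0000] = [19.0000]
BᵀPA = [2.0000 9.5000]
K = S⁻¹·BᵀPA = [0.1053 0.5000]
A−BK = [-0.2105 0.0000; 4.0000 2.0000]
AᵀP(A−BK) = [3.7895 2.0000; 2.0000 1.5000]
P' = Q + AᵀP(A−BK) = [8.0395 2.2500; 2.2500 1.7500]
tr(P') = 9.7895

9.7895


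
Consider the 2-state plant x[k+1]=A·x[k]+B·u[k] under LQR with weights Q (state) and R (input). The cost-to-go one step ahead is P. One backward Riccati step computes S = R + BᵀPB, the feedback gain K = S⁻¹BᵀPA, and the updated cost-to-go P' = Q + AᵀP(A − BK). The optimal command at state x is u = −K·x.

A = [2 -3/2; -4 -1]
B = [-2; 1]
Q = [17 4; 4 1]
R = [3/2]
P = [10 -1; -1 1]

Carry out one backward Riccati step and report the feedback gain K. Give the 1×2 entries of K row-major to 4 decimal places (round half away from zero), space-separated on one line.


BᵀP = [-21.0000 3.0000]
S = R + BᵀPB = [3/2] + [45.0000] = [46.5000]
BᵀPA = [-54.0000 28.5000]
K = S⁻¹·BᵀPA = [-1.1613 0.6129]
A−BK = [-0.3226 -0.2742; -2.8387 -1.6129]
AᵀP(A−BK) = [9.2903 3.0968; 3.0968 3.0323]
P' = Q + AᵀP(A−BK) = [26.2903 7.0968; 7.0968 4.0323]
tr(P') = 30.3226

-1.1613 0.6129


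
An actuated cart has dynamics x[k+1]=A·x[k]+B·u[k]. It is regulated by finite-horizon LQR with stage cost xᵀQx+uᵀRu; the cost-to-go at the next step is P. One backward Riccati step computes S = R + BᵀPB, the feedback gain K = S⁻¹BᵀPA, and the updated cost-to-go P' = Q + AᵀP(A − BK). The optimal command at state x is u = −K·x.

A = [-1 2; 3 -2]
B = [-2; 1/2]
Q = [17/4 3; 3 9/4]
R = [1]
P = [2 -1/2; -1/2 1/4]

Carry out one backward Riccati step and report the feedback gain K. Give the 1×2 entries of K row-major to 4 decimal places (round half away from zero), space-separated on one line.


BᵀP = [-4.2500 1.1250]
S = R + BᵀPB = [1] + [9.0625] = [10.0625]
BᵀPA = [7.6250 -10.7500]
K = S⁻¹·BᵀPA = [0.7578 -1.0683]
A−BK = [0.5155 -0.1366; 2.6211 -1.4658]
AᵀP(A−BK) = [1.4720 -1.3540; -1.3540 1.5155]
P' = Q + AᵀP(A−BK) = [5.7220 1.6460; 1.6460 3.7655]
tr(P') = 9.4876

0.7578 -1.0683


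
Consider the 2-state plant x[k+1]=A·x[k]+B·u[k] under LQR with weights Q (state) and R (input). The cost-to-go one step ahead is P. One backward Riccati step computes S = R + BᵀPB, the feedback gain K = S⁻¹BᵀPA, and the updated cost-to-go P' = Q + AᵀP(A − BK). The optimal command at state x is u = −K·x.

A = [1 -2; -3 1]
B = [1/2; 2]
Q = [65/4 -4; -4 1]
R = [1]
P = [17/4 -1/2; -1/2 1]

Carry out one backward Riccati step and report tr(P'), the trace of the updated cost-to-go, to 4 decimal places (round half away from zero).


BᵀP = [1.1250 1.7500]
S = R + BᵀPB = [1] + [4.0625] = [5.0625]
BᵀPA = [-4.1250 -0.5000]
K = S⁻¹·BᵀPA = [-0.8148 -0.0988]
A−BK = [1.4074 -1.9506; -1.3704 1.1975]
AᵀP(A−BK) = [12.8889 -15.4074; -15.4074 19.9506]
P' = Q + AᵀP(A−BK) = [29.1389 -19.4074; -19.4074 20.9506]
tr(P') = 50.0895

50.0895


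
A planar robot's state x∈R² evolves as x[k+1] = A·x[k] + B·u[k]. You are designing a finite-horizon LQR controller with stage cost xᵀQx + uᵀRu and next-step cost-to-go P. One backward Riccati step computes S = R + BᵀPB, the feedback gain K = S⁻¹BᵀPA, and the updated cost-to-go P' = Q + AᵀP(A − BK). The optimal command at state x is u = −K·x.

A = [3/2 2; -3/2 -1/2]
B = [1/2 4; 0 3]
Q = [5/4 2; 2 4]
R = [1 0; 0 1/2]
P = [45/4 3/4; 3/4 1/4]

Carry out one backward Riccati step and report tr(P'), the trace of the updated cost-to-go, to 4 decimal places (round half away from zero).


7.3048

BᵀP = [5.6250 0.3750; 47.2500 3.7500]
S = R + BᵀPB = [1 0; 0 1/2] + [2.8125 23.6250; 23.6250 200.2500] = [3.8125 23.6250; 23.6250 200.7500]
BᵀPA = [7.8750 11.0625; 65.2500 92.6250]
K = S⁻¹·BᵀPA = [0.1900 0.1570; 0.3027 0.4429]
A−BK = [0.1943 0.1498; -2.4080 -1.8288]
AᵀP(A−BK) = [1.2544 0.9882; 0.9882 0.8004]
P' = Q + AᵀP(A−BK) = [2.5044 2.9882; 2.9882 4.8004]
tr(P') = 7.3048


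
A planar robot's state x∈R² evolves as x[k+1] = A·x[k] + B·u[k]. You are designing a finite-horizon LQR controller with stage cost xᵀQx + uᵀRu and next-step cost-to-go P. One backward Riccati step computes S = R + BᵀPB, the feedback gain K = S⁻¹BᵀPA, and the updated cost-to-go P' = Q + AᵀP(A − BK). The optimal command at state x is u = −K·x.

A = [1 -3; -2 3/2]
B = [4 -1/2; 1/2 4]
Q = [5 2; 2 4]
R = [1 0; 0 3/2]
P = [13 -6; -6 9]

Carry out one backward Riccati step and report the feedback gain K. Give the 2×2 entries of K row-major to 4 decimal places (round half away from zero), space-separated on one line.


BᵀP = [49.0000 -19.5000; -30.5000 39.0000]
S = R + BᵀPB = [1 0; 0 3/2] + [186.2500 -102.5000; -102.5000 171.2500] = [187.2500 -102.5000; -102.5000 172.7500]
BᵀPA = [88.0000 -176.2500; -108.5000 150.0000]
K = S⁻¹·BᵀPA = [0.1868 -0.6901; -0.5172 0.4589]
A−BK = [-0.0060 -0.0103; -0.0246 0.0096]
AᵀP(A−BK) = [0.4403 -0.4874; -0.4874 0.7954]
P' = Q + AᵀP(A−BK) = [5.4403 1.5126; 1.5126 4.7954]
tr(P') = 10.2357

0.1868 -0.6901 -0.5172 0.4589


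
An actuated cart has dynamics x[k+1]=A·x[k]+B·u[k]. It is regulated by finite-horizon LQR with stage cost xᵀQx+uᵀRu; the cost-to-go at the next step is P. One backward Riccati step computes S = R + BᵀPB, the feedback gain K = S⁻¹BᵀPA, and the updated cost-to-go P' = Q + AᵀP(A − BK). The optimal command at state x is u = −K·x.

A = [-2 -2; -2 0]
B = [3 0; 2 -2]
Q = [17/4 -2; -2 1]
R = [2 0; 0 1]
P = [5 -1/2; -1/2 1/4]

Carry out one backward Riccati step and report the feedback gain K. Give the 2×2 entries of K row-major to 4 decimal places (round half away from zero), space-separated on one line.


-0.6250 -0.6500 0.1250 -0.3500

BᵀP = [14.0000 -1.0000; 1.0000 -0.5000]
S = R + BᵀPB = [2 0; 0 1] + [40.0000 2.0000; 2.0000 1.0000] = [42.0000 2.0000; 2.0000 2.0000]
BᵀPA = [-26.0000 -28.0000; -1.0000 -2.0000]
K = S⁻¹·BᵀPA = [-0.6250 -0.6500; 0.1250 -0.3500]
A−BK = [-0.1250 -0.0500; -0.5000 0.6000]
AᵀP(A−BK) = [0.8750 0.7500; 0.7500 1.1000]
P' = Q + AᵀP(A−BK) = [5.1250 -1.2500; -1.2500 2.1000]
tr(P') = 7.2250


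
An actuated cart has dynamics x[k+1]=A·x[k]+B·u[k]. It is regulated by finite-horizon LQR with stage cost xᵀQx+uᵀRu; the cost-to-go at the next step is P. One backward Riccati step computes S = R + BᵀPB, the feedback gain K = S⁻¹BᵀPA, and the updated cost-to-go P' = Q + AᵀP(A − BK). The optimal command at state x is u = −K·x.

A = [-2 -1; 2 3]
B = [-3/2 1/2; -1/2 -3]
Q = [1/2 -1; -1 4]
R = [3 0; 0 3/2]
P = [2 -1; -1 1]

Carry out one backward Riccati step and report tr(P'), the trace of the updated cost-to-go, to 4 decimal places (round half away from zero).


8.9608

BᵀP = [-2.5000 1.0000; 4.0000 -3.5000]
S = R + BᵀPB = [3 0; 0 3/2] + [3.2500 -4.2500; -4.2500 12.5000] = [6.2500 -4.2500; -4.2500 14.0000]
BᵀPA = [7.0000 5.5000; -15.0000 -14.5000]
K = S⁻¹·BᵀPA = [0.4932 0.2214; -0.9217 -0.9685]
A−BK = [-0.7993 -0.1836; -0.5185 0.2052]
AᵀP(A−BK) = [2.7219 1.9226; 1.9226 1.7390]
P' = Q + AᵀP(A−BK) = [3.2219 0.9226; 0.9226 5.7390]
tr(P') = 8.9608


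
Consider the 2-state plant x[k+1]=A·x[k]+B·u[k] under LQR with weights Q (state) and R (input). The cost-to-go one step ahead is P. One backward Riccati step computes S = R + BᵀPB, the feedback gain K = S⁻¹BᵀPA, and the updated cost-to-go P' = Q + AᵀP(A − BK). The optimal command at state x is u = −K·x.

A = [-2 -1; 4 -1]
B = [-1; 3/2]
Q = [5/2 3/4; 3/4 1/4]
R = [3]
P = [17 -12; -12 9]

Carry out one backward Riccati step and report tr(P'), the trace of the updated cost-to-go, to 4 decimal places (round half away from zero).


BᵀP = [-35.0000 25.5000]
S = R + BᵀPB = [3] + [73.2500] = [76.2500]
BᵀPA = [172.0000 9.5000]
K = S⁻¹·BᵀPA = [2.2557 0.1246]
A−BK = [0.2557 -0.8754; 0.6164 -1.1869]
AᵀP(A−BK) = [16.0131 0.5705; 0.5705 0.8164]
P' = Q + AᵀP(A−BK) = [18.5131 1.3205; 1.3205 1.0664]
tr(P') = 19.5795

19.5795


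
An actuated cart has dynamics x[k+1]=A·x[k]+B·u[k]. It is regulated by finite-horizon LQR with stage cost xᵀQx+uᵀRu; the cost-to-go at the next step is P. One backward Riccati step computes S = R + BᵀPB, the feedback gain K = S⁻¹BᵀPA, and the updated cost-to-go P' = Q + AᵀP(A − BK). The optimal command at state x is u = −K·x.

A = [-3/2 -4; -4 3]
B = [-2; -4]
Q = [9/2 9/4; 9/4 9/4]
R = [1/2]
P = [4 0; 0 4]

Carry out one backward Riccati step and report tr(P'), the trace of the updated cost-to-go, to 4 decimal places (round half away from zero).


104.8183

BᵀP = [-8.0000 -16.0000]
S = R + BᵀPB = [1/2] + [80.0000] = [80.5000]
BᵀPA = [76.0000 -16.0000]
K = S⁻¹·BᵀPA = [0.9441 -0.1988]
A−BK = [0.3882 -4.3975; -0.2236 2.2050]
AᵀP(A−BK) = [1.2484 -8.8944; -8.8944 96.8199]
P' = Q + AᵀP(A−BK) = [5.7484 -6.6444; -6.6444 99.0699]
tr(P') = 104.8183


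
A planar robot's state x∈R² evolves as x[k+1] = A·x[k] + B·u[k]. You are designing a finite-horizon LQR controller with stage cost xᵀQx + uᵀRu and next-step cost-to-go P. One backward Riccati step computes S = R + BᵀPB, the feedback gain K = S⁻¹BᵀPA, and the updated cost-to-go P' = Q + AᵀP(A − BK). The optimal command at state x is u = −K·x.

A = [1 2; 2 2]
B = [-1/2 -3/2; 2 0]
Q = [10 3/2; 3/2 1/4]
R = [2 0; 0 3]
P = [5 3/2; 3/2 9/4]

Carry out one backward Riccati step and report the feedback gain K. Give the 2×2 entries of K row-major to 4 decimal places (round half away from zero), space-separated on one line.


BᵀP = [0.5000 3.7500; -7.5000 -2.2500]
S = R + BᵀPB = [2 0; 0 3] + [7.2500 -0.7500; -0.7500 11.2500] = [9.2500 -0.7500; -0.7500 14.2500]
BᵀPA = [8.0000 8.5000; -12.0000 -19.5000]
K = S⁻¹·BᵀPA = [0.8000 0.8114; -0.8000 -1.3257]
A−BK = [0.2000 0.4171; 0.4000 0.3771]
AᵀP(A−BK) = [4.0000 5.6000; 5.6000 8.2514]
P' = Q + AᵀP(A−BK) = [14.0000 7.1000; 7.1000 8.5014]
tr(P') = 22.5014

0.8000 0.8114 -0.8000 -1.3257


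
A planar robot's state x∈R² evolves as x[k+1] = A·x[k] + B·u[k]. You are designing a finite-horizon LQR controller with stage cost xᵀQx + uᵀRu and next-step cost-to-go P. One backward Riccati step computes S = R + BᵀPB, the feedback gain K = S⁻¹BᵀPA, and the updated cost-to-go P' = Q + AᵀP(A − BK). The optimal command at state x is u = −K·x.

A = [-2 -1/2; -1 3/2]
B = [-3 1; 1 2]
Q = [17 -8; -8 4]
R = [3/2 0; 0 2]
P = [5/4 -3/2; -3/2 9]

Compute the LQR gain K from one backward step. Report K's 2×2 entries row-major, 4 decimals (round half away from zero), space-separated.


0.3331 0.3700 -0.6089 0.5287

BᵀP = [-5.2500 13.5000; -1.7500 16.5000]
S = R + BᵀPB = [3/2 0; 0 2] + [29.2500 21.7500; 21.7500 31.2500] = [30.7500 21.7500; 21.7500 33.2500]
BᵀPA = [-3.0000 22.8750; -13.0000 25.6250]
K = S⁻¹·BᵀPA = [0.3331 0.3700; -0.6089 0.5287]
A−BK = [-0.3918 0.0812; -0.1154 0.0727]
AᵀP(A−BK) = [1.0840 -0.5174; -0.5174 0.8024]
P' = Q + AᵀP(A−BK) = [18.0840 -8.5174; -8.5174 4.8024]
tr(P') = 22.8863


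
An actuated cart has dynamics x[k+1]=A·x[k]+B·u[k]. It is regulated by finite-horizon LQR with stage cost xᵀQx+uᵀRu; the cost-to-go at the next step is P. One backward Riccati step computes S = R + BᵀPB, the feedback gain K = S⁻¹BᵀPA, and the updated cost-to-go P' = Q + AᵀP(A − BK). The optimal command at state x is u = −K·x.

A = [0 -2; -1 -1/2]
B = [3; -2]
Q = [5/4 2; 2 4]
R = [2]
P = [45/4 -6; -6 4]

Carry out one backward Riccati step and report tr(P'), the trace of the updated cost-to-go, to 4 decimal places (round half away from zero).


BᵀP = [45.7500 -26.0000]
S = R + BᵀPB = [2] + [189.2500] = [191.2500]
BᵀPA = [26.0000 -78.5000]
K = S⁻¹·BᵀPA = [0.1359 -0.4105]
A−BK = [-0.4078 -0.7686; -0.7281 -1.3209]
AᵀP(A−BK) = [0.4654 0.6719; 0.6719 1.7791]
P' = Q + AᵀP(A−BK) = [1.7154 2.6719; 2.6719 5.7791]
tr(P') = 7.4944

7.4944


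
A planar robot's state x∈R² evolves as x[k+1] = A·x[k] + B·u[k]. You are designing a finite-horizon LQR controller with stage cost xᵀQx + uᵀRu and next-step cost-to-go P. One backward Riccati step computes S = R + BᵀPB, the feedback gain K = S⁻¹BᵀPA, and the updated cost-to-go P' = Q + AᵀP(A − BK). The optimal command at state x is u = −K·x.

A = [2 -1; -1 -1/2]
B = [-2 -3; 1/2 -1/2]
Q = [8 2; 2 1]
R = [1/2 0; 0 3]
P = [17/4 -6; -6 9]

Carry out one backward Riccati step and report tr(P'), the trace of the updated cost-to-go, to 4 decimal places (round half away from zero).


BᵀP = [-11.5000 16.5000; -9.7500 13.5000]
S = R + BᵀPB = [1/2 0; 0 3] + [31.2500 26.2500; 26.2500 22.5000] = [31.7500 26.2500; 26.2500 25.5000]
BᵀPA = [-39.5000 3.2500; -33.0000 3.0000]
K = S⁻¹·BᵀPA = [-1.1695 0.0342; -0.0902 0.0824]
A−BK = [-0.6096 -0.6843; -0.4603 -0.4759]
AᵀP(A−BK) = [0.8274 0.0715; 0.0715 0.1415]
P' = Q + AᵀP(A−BK) = [8.8274 2.0715; 2.0715 1.1415]
tr(P') = 9.9689

9.9689


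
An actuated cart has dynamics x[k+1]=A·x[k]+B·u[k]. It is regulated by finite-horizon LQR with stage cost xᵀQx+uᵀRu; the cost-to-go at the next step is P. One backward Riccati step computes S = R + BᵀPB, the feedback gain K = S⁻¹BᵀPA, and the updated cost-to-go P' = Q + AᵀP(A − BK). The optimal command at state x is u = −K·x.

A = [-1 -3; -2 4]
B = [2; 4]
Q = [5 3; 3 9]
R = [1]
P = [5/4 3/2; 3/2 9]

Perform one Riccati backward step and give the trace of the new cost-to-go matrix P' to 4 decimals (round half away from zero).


BᵀP = [8.5000 39.0000]
S = R + BᵀPB = [1] + [173.0000] = [174.0000]
BᵀPA = [-86.5000 130.5000]
K = S⁻¹·BᵀPA = [-0.4971 0.7500]
A−BK = [-0.0057 -4.5000; -0.0115 1.0000]
AᵀP(A−BK) = [0.2486 -0.3750; -0.3750 21.3750]
P' = Q + AᵀP(A−BK) = [5.2486 2.6250; 2.6250 30.3750]
tr(P') = 35.6236

35.6236


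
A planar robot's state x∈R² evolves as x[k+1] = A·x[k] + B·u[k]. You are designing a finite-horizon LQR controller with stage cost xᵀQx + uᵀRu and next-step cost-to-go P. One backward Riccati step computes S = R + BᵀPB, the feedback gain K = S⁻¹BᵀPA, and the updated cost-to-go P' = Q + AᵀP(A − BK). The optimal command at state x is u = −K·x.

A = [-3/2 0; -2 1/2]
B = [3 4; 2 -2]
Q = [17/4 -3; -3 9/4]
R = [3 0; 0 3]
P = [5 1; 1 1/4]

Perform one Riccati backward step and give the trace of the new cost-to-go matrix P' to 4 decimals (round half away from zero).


7.1253

BᵀP = [17.0000 3.5000; 18.0000 3.5000]
S = R + BᵀPB = [3 0; 0 3] + [58.0000 61.0000; 61.0000 65.0000] = [61.0000 61.0000; 61.0000 68.0000]
BᵀPA = [-32.5000 1.7500; -34.0000 1.7500]
K = S⁻¹·BᵀPA = [-0.3185 0.0287; -0.2143 0.0000]
A−BK = [0.3126 -0.0861; -1.7916 0.4426]
AᵀP(A−BK) = [0.6130 -0.0676; -0.0676 0.0123]
P' = Q + AᵀP(A−BK) = [4.8630 -3.0676; -3.0676 2.2623]
tr(P') = 7.1253
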